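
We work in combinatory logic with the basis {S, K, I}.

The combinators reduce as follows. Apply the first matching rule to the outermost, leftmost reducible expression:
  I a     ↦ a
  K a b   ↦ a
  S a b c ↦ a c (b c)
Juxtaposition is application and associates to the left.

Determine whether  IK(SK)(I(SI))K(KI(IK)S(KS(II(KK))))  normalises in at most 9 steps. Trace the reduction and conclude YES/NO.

Answer: YES — reaches normal form SS in 7 ≤ 9 steps

Working:
  start: IK(SK)(I(SI))K(KI(IK)S(KS(II(KK))))
  [1] K(SK)(I(SI))K(KI(IK)S(KS(II(KK))))
  [2] SKK(KI(IK)S(KS(II(KK))))
  [3] K(KI(IK)S(KS(II(KK))))(K(KI(IK)S(KS(II(KK)))))
  [4] KI(IK)S(KS(II(KK)))
  [5] IS(KS(II(KK)))
  [6] S(KS(II(KK)))
  [7] SS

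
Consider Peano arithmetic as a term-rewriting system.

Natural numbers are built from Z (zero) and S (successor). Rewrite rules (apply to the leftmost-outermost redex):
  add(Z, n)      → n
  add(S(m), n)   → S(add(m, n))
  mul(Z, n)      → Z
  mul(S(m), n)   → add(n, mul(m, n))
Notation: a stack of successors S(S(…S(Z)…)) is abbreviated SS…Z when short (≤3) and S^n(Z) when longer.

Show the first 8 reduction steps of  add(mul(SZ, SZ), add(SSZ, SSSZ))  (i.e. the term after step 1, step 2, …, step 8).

  start: add(mul(SZ, SZ), add(SSZ, SSSZ))
  [1] add(add(SZ, mul(Z, SZ)), add(SSZ, SSSZ))
  [2] add(S(add(Z, mul(Z, SZ))), add(SSZ, SSSZ))
  [3] S(add(add(Z, mul(Z, SZ)), add(SSZ, SSSZ)))
  [4] S(add(mul(Z, SZ), add(SSZ, SSSZ)))
  [5] S(add(Z, add(SSZ, SSSZ)))
  [6] S(add(SSZ, SSSZ))
  [7] S(S(add(SZ, SSSZ)))
  [8] S(S(S(add(Z, SSSZ))))

Answer: after 8 steps: S(S(S(add(Z, SSSZ))))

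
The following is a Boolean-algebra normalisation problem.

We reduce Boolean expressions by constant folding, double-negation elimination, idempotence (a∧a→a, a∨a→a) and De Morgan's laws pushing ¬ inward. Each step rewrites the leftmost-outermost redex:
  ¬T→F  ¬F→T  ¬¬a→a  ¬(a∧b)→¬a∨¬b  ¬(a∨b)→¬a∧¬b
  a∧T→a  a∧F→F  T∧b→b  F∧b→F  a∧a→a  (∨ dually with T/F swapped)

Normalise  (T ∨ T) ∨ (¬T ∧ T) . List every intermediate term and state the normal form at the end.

  start: (T ∨ T) ∨ (¬T ∧ T)
  →1  T ∨ (¬T ∧ T)
  →2  T

Answer: normal form = T  (in 2 steps)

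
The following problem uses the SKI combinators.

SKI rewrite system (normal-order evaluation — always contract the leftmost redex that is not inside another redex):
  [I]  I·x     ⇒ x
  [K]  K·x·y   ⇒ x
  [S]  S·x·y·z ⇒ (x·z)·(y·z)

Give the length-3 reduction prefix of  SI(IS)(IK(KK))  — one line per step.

Answer: after 3 steps: K(KK)(IS(IK(KK)))

Working:
  start: SI(IS)(IK(KK))
  →1  I(IK(KK))(IS(IK(KK)))
  →2  IK(KK)(IS(IK(KK)))
  →3  K(KK)(IS(IK(KK)))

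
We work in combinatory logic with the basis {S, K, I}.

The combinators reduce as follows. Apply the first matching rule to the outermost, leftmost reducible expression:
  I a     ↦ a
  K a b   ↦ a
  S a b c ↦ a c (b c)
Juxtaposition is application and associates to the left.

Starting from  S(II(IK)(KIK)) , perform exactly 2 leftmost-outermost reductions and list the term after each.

Answer: after 2 steps: S(IK(KIK))

Derivation:
  start: S(II(IK)(KIK))
  →1  S(I(IK)(KIK))
  →2  S(IK(KIK))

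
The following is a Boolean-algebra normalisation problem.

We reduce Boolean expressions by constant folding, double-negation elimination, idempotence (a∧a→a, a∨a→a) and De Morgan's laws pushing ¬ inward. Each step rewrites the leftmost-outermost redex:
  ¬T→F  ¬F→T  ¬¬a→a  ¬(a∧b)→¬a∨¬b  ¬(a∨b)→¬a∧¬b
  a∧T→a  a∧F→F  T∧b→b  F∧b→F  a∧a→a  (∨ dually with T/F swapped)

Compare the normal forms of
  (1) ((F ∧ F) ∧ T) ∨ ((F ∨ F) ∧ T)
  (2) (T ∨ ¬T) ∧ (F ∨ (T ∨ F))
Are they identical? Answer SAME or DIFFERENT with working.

Term A:
  start: ((F ∧ F) ∧ T) ∨ ((F ∨ F) ∧ T)
  [1] (F ∧ F) ∨ ((F ∨ F) ∧ T)
  [2] F ∨ ((F ∨ F) ∧ T)
  [3] (F ∨ F) ∧ T
  [4] F ∨ F
  [5] F

Term B:
  start: (T ∨ ¬T) ∧ (F ∨ (T ∨ F))
  [1] T ∧ (F ∨ (T ∨ F))
  [2] F ∨ (T ∨ F)
  [3] T ∨ F
  [4] T

Answer: DIFFERENT — A ⇓ F, B ⇓ T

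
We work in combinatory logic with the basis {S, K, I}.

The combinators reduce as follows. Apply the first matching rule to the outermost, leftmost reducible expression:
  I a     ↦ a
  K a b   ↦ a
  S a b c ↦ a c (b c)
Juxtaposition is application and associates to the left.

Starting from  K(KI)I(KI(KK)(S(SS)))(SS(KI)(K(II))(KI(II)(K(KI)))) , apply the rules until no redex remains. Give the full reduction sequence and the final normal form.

  start: K(KI)I(KI(KK)(S(SS)))(SS(KI)(K(II))(KI(II)(K(KI))))
  step 1: KI(KI(KK)(S(SS)))(SS(KI)(K(II))(KI(II)(K(KI))))
  step 2: I(SS(KI)(K(II))(KI(II)(K(KI))))
  step 3: SS(KI)(K(II))(KI(II)(K(KI)))
  step 4: S(K(II))(KI(K(II)))(KI(II)(K(KI)))
  step 5: K(II)(KI(II)(K(KI)))(KI(K(II))(KI(II)(K(KI))))
  step 6: II(KI(K(II))(KI(II)(K(KI))))
  step 7: I(KI(K(II))(KI(II)(K(KI))))
  step 8: KI(K(II))(KI(II)(K(KI)))
  step 9: I(KI(II)(K(KI)))
  step 10: KI(II)(K(KI))
  step 11: I(K(KI))
  step 12: K(KI)

Answer: normal form = K(KI)  (in 12 steps)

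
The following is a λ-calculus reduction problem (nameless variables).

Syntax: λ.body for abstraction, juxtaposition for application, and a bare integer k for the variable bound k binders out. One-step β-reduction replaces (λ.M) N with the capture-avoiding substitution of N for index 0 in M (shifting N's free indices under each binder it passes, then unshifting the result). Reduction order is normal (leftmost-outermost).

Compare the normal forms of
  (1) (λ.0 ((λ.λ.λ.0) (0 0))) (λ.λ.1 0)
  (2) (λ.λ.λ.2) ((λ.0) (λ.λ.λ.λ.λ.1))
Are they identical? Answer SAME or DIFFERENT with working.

Answer: DIFFERENT — A ⇓ λ.λ.0, B ⇓ λ.λ.λ.λ.λ.λ.λ.1

Reduction:
Term A:
  start: (λ.0 ((λ.λ.λ.0) (0 0))) (λ.λ.1 0)
  →1  (λ.λ.1 0) ((λ.λ.λ.0) ((λ.λ.1 0) (λ.λ.1 0)))
  →2  λ.(λ.λ.λ.0) ((λ.λ.1 0) (λ.λ.1 0)) 0
  →3  λ.(λ.λ.0) 0
  →4  λ.λ.0

Term B:
  start: (λ.λ.λ.2) ((λ.0) (λ.λ.λ.λ.λ.1))
  →1  λ.λ.(λ.0) (λ.λ.λ.λ.λ.1)
  →2  λ.λ.λ.λ.λ.λ.λ.1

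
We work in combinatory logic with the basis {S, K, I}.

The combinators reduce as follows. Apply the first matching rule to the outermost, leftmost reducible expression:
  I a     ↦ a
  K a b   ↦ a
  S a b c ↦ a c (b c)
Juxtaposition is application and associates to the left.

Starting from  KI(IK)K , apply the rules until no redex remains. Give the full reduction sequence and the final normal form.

  start: KI(IK)K
  [1] IK
  [2] K

Answer: normal form = K  (in 2 steps)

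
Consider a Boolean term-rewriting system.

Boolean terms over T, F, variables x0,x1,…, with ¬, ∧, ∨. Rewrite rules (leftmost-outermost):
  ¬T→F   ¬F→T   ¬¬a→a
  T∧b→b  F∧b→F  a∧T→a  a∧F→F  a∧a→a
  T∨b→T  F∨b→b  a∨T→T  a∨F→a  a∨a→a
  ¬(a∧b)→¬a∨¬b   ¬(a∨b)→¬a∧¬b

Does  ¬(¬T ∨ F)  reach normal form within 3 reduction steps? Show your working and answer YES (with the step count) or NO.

Answer: NO — after 3 steps the term is ¬F, not yet normal

Working:
  start: ¬(¬T ∨ F)
  [1] ¬¬T ∧ ¬F
  [2] T ∧ ¬F
  [3] ¬F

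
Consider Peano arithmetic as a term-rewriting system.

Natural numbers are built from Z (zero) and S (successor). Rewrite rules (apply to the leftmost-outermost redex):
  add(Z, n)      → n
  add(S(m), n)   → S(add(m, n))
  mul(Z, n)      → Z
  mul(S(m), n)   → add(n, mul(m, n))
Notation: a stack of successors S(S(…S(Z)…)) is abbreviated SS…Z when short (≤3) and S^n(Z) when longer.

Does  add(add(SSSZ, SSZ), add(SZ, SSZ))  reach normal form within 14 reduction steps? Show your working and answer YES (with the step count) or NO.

  start: add(add(SSSZ, SSZ), add(SZ, SSZ))
  [1] add(S(add(SSZ, SSZ)), add(SZ, SSZ))
  [2] S(add(add(SSZ, SSZ), add(SZ, SSZ)))
  [3] S(add(S(add(SZ, SSZ)), add(SZ, SSZ)))
  [4] S(S(add(add(SZ, SSZ), add(SZ, SSZ))))
  [5] S(S(add(S(add(Z, SSZ)), add(SZ, SSZ))))
  [6] S(S(S(add(add(Z, SSZ), add(SZ, SSZ)))))
  [7] S(S(S(add(SSZ, add(SZ, SSZ)))))
  [8] S(S(S(S(add(SZ, add(SZ, SSZ))))))
  [9] S(S(S(S(S(add(Z, add(SZ, SSZ)))))))
  [10] S(S(S(S(S(add(SZ, SSZ))))))
  [11] S(S(S(S(S(S(add(Z, SSZ)))))))
  [12] S^8(Z)

Answer: YES — reaches normal form S^8(Z) in 12 ≤ 14 steps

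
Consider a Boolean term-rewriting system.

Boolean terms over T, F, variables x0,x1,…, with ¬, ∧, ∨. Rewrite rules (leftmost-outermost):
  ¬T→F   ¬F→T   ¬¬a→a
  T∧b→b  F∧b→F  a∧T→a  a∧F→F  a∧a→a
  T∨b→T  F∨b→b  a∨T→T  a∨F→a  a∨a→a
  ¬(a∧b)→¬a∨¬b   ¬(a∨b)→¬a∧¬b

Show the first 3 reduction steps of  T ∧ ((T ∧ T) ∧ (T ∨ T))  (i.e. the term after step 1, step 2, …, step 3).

Answer: after 3 steps: T ∨ T

Working:
  start: T ∧ ((T ∧ T) ∧ (T ∨ T))
  →1  (T ∧ T) ∧ (T ∨ T)
  →2  T ∧ (T ∨ T)
  →3  T ∨ T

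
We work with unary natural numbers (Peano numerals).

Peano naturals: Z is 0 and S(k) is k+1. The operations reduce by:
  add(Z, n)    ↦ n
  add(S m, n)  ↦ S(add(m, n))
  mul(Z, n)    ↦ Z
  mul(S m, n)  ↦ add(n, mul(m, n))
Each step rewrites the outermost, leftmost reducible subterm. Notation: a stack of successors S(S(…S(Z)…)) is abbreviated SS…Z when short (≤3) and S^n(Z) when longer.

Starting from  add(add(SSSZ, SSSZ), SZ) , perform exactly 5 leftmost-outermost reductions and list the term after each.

  start: add(add(SSSZ, SSSZ), SZ)
  [1] add(S(add(SSZ, SSSZ)), SZ)
  [2] S(add(add(SSZ, SSSZ), SZ))
  [3] S(add(S(add(SZ, SSSZ)), SZ))
  [4] S(S(add(add(SZ, SSSZ), SZ)))
  [5] S(S(add(S(add(Z, SSSZ)), SZ)))

Answer: after 5 steps: S(S(add(S(add(Z, SSSZ)), SZ)))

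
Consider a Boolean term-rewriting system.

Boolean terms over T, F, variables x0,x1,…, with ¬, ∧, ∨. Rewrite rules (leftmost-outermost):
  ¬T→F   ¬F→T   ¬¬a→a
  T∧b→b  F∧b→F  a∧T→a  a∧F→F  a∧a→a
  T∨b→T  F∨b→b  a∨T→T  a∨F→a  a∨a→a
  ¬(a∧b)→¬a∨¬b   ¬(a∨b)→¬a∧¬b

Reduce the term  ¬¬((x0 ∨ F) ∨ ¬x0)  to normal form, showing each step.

Answer: normal form = x0 ∨ ¬x0  (in 2 steps)

Working:
  start: ¬¬((x0 ∨ F) ∨ ¬x0)
  [1] (x0 ∨ F) ∨ ¬x0
  [2] x0 ∨ ¬x0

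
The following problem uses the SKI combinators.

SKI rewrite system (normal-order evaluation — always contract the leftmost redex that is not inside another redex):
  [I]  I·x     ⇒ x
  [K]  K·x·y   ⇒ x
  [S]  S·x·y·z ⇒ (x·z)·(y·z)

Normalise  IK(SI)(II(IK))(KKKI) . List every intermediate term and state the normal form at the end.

Answer: normal form = SI(KI)  (in 3 steps)

Reduction:
  start: IK(SI)(II(IK))(KKKI)
  [1] K(SI)(II(IK))(KKKI)
  [2] SI(KKKI)
  [3] SI(KI)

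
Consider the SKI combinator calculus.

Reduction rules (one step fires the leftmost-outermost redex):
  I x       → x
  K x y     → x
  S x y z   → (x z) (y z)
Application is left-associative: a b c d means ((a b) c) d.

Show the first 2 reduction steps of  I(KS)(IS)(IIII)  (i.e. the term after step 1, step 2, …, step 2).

  start: I(KS)(IS)(IIII)
  step 1: KS(IS)(IIII)
  step 2: S(IIII)

Answer: after 2 steps: S(IIII)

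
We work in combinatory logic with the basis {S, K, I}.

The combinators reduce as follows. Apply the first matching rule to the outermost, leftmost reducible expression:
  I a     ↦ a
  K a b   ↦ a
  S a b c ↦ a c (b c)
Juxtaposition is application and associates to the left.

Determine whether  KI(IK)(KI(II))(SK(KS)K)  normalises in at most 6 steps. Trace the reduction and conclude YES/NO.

Answer: YES — reaches normal form K in 6 ≤ 6 steps

Working:
  start: KI(IK)(KI(II))(SK(KS)K)
  [1] I(KI(II))(SK(KS)K)
  [2] KI(II)(SK(KS)K)
  [3] I(SK(KS)K)
  [4] SK(KS)K
  [5] KK(KSK)
  [6] K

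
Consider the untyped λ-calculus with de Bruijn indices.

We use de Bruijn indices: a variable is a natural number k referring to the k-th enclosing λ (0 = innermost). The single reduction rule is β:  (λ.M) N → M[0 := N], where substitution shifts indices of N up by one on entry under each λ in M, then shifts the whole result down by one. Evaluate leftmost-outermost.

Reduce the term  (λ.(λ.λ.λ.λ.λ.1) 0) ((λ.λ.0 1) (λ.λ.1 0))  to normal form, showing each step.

Answer: normal form = λ.λ.λ.λ.1  (in 2 steps)

Working:
  start: (λ.(λ.λ.λ.λ.λ.1) 0) ((λ.λ.0 1) (λ.λ.1 0))
  →1  (λ.λ.λ.λ.λ.1) ((λ.λ.0 1) (λ.λ.1 0))
  →2  λ.λ.λ.λ.1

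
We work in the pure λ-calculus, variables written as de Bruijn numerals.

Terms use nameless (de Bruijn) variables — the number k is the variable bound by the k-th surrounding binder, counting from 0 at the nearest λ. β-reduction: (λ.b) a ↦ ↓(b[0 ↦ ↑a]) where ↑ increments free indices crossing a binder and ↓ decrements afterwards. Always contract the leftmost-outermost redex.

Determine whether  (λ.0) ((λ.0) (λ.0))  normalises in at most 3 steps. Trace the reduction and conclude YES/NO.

Answer: YES — reaches normal form λ.0 in 2 ≤ 3 steps

Working:
  start: (λ.0) ((λ.0) (λ.0))
  →1  (λ.0) (λ.0)
  →2  λ.0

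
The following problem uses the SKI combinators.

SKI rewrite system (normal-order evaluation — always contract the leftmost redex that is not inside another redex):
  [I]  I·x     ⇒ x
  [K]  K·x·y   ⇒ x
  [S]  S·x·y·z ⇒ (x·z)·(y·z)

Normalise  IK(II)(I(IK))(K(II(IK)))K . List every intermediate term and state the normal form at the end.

  start: IK(II)(I(IK))(K(II(IK)))K
  [1] K(II)(I(IK))(K(II(IK)))K
  [2] II(K(II(IK)))K
  [3] I(K(II(IK)))K
  [4] K(II(IK))K
  [5] II(IK)
  [6] I(IK)
  [7] IK
  [8] K

Answer: normal form = K  (in 8 steps)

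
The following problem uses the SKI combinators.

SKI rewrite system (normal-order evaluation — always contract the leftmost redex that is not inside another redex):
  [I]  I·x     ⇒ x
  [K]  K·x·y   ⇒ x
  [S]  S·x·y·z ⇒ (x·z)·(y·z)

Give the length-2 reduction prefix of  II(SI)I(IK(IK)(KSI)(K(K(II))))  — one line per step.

Answer: after 2 steps: SII(IK(IK)(KSI)(K(K(II))))

Derivation:
  start: II(SI)I(IK(IK)(KSI)(K(K(II))))
  →1  I(SI)I(IK(IK)(KSI)(K(K(II))))
  →2  SII(IK(IK)(KSI)(K(K(II))))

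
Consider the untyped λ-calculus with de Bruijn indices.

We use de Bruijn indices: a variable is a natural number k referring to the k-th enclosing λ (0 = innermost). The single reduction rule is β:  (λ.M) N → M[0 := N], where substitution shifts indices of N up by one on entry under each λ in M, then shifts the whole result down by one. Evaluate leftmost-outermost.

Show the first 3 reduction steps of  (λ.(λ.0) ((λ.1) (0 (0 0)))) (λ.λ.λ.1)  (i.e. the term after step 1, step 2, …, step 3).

Answer: after 3 steps: λ.λ.λ.1

Derivation:
  start: (λ.(λ.0) ((λ.1) (0 (0 0)))) (λ.λ.λ.1)
  step 1: (λ.0) ((λ.λ.λ.λ.1) ((λ.λ.λ.1) ((λ.λ.λ.1) (λ.λ.λ.1))))
  step 2: (λ.λ.λ.λ.1) ((λ.λ.λ.1) ((λ.λ.λ.1) (λ.λ.λ.1)))
  step 3: λ.λ.λ.1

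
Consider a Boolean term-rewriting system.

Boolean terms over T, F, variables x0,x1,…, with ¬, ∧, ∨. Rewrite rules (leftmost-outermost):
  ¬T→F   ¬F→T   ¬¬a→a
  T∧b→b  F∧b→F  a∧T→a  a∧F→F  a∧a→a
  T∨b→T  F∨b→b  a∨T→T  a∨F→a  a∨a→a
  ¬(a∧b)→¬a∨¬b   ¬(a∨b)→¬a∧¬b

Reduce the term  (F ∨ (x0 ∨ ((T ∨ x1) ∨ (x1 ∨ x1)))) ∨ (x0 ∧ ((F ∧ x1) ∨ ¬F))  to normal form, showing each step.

Answer: normal form = T  (in 5 steps)

Working:
  start: (F ∨ (x0 ∨ ((T ∨ x1) ∨ (x1 ∨ x1)))) ∨ (x0 ∧ ((F ∧ x1) ∨ ¬F))
  step 1: (x0 ∨ ((T ∨ x1) ∨ (x1 ∨ x1))) ∨ (x0 ∧ ((F ∧ x1) ∨ ¬F))
  step 2: (x0 ∨ (T ∨ (x1 ∨ x1))) ∨ (x0 ∧ ((F ∧ x1) ∨ ¬F))
  step 3: (x0 ∨ T) ∨ (x0 ∧ ((F ∧ x1) ∨ ¬F))
  step 4: T ∨ (x0 ∧ ((F ∧ x1) ∨ ¬F))
  step 5: T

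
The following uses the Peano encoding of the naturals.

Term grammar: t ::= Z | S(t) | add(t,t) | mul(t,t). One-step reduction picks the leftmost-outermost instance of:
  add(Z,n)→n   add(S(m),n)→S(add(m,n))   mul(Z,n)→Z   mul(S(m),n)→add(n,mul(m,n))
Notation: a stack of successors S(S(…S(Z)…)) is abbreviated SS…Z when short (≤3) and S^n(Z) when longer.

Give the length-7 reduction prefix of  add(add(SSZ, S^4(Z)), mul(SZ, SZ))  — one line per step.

Answer: after 7 steps: S(S(S(S(add(SSZ, mul(SZ, SZ))))))

Derivation:
  start: add(add(SSZ, S^4(Z)), mul(SZ, SZ))
  [1] add(S(add(SZ, S^4(Z))), mul(SZ, SZ))
  [2] S(add(add(SZ, S^4(Z)), mul(SZ, SZ)))
  [3] S(add(S(add(Z, S^4(Z))), mul(SZ, SZ)))
  [4] S(S(add(add(Z, S^4(Z)), mul(SZ, SZ))))
  [5] S(S(add(S^4(Z), mul(SZ, SZ))))
  [6] S(S(S(add(SSSZ, mul(SZ, SZ)))))
  [7] S(S(S(S(add(SSZ, mul(SZ, SZ))))))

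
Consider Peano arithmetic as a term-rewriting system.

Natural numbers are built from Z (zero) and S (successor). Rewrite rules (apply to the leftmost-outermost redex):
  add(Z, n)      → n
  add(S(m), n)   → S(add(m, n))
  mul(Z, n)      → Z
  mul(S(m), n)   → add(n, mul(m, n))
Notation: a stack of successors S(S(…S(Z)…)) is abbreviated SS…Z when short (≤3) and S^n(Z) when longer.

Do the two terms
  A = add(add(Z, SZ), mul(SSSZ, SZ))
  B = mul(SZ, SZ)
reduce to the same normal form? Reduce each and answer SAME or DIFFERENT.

Term A:
  start: add(add(Z, SZ), mul(SSSZ, SZ))
  [1] add(SZ, mul(SSSZ, SZ))
  [2] S(add(Z, mul(SSSZ, SZ)))
  [3] S(mul(SSSZ, SZ))
  [4] S(add(SZ, mul(SSZ, SZ)))
  [5] S(S(add(Z, mul(SSZ, SZ))))
  [6] S(S(mul(SSZ, SZ)))
  [7] S(S(add(SZ, mul(SZ, SZ))))
  [8] S(S(S(add(Z, mul(SZ, SZ)))))
  [9] S(S(S(mul(SZ, SZ))))
  [10] S(S(S(add(SZ, mul(Z, SZ)))))
  [11] S(S(S(S(add(Z, mul(Z, SZ))))))
  [12] S(S(S(S(mul(Z, SZ)))))
  [13] S^4(Z)

Term B:
  start: mul(SZ, SZ)
  [1] add(SZ, mul(Z, SZ))
  [2] S(add(Z, mul(Z, SZ)))
  [3] S(mul(Z, SZ))
  [4] SZ

Answer: DIFFERENT — A ⇓ S^4(Z), B ⇓ SZ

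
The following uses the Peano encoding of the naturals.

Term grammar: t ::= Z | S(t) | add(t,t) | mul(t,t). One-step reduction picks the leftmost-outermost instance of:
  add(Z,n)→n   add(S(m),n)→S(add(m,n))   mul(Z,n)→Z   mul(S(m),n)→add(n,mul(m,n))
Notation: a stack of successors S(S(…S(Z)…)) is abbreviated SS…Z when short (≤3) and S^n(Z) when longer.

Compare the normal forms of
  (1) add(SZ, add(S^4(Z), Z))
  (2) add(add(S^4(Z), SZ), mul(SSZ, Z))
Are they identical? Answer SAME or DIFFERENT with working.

Term A:
  start: add(SZ, add(S^4(Z), Z))
  [1] S(add(Z, add(S^4(Z), Z)))
  [2] S(add(S^4(Z), Z))
  [3] S(S(add(SSSZ, Z)))
  [4] S(S(S(add(SSZ, Z))))
  [5] S(S(S(S(add(SZ, Z)))))
  [6] S(S(S(S(S(add(Z, Z))))))
  [7] S^5(Z)

Term B:
  start: add(add(S^4(Z), SZ), mul(SSZ, Z))
  [1] add(S(add(SSSZ, SZ)), mul(SSZ, Z))
  [2] S(add(add(SSSZ, SZ), mul(SSZ, Z)))
  [3] S(add(S(add(SSZ, SZ)), mul(SSZ, Z)))
  [4] S(S(add(add(SSZ, SZ), mul(SSZ, Z))))
  [5] S(S(add(S(add(SZ, SZ)), mul(SSZ, Z))))
  [6] S(S(S(add(add(SZ, SZ), mul(SSZ, Z)))))
  [7] S(S(S(add(S(add(Z, SZ)), mul(SSZ, Z)))))
  [8] S(S(S(S(add(add(Z, SZ), mul(SSZ, Z))))))
  [9] S(S(S(S(add(SZ, mul(SSZ, Z))))))
  [10] S(S(S(S(S(add(Z, mul(SSZ, Z)))))))
  [11] S(S(S(S(S(mul(SSZ, Z))))))
  [12] S(S(S(S(S(add(Z, mul(SZ, Z)))))))
  [13] S(S(S(S(S(mul(SZ, Z))))))
  [14] S(S(S(S(S(add(Z, mul(Z, Z)))))))
  [15] S(S(S(S(S(mul(Z, Z))))))
  [16] S^5(Z)

Answer: SAME — A ⇓ S^5(Z), B ⇓ S^5(Z)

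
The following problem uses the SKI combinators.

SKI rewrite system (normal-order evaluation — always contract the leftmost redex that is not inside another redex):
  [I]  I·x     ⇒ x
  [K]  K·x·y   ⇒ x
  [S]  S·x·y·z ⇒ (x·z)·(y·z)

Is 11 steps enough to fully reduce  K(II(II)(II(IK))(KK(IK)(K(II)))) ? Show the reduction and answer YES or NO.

Answer: YES — reaches normal form K(K(K(KI))) in 9 ≤ 11 steps

Reduction:
  start: K(II(II)(II(IK))(KK(IK)(K(II))))
  →1  K(I(II)(II(IK))(KK(IK)(K(II))))
  →2  K(II(II(IK))(KK(IK)(K(II))))
  →3  K(I(II(IK))(KK(IK)(K(II))))
  →4  K(II(IK)(KK(IK)(K(II))))
  →5  K(I(IK)(KK(IK)(K(II))))
  →6  K(IK(KK(IK)(K(II))))
  →7  K(K(KK(IK)(K(II))))
  →8  K(K(K(K(II))))
  →9  K(K(K(KI)))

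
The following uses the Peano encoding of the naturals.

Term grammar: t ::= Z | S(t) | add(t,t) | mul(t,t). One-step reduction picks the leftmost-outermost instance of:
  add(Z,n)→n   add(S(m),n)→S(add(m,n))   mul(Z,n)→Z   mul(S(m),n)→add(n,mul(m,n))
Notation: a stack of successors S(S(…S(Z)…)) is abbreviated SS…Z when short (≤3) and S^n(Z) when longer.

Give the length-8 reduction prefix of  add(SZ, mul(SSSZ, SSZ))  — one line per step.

  start: add(SZ, mul(SSSZ, SSZ))
  [1] S(add(Z, mul(SSSZ, SSZ)))
  [2] S(mul(SSSZ, SSZ))
  [3] S(add(SSZ, mul(SSZ, SSZ)))
  [4] S(S(add(SZ, mul(SSZ, SSZ))))
  [5] S(S(S(add(Z, mul(SSZ, SSZ)))))
  [6] S(S(S(mul(SSZ, SSZ))))
  [7] S(S(S(add(SSZ, mul(SZ, SSZ)))))
  [8] S(S(S(S(add(SZ, mul(SZ, SSZ))))))

Answer: after 8 steps: S(S(S(S(add(SZ, mul(SZ, SSZ))))))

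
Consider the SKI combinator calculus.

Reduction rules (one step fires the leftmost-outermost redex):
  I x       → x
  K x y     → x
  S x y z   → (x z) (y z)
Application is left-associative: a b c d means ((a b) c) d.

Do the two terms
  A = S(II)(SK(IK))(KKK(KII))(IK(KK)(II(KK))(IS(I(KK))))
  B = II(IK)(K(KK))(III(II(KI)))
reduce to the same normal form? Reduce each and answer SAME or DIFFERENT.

Term A:
  start: S(II)(SK(IK))(KKK(KII))(IK(KK)(II(KK))(IS(I(KK))))
  [1] II(KKK(KII))(SK(IK)(KKK(KII)))(IK(KK)(II(KK))(IS(I(KK))))
  [2] I(KKK(KII))(SK(IK)(KKK(KII)))(IK(KK)(II(KK))(IS(I(KK))))
  [3] KKK(KII)(SK(IK)(KKK(KII)))(IK(KK)(II(KK))(IS(I(KK))))
  [4] K(KII)(SK(IK)(KKK(KII)))(IK(KK)(II(KK))(IS(I(KK))))
  [5] KII(IK(KK)(II(KK))(IS(I(KK))))
  [6] I(IK(KK)(II(KK))(IS(I(KK))))
  [7] IK(KK)(II(KK))(IS(I(KK)))
  [8] K(KK)(II(KK))(IS(I(KK)))
  [9] KK(IS(I(KK)))
  [10] K

Term B:
  start: II(IK)(K(KK))(III(II(KI)))
  [1] I(IK)(K(KK))(III(II(KI)))
  [2] IK(K(KK))(III(II(KI)))
  [3] K(K(KK))(III(II(KI)))
  [4] K(KK)

Answer: DIFFERENT — A ⇓ K, B ⇓ K(KK)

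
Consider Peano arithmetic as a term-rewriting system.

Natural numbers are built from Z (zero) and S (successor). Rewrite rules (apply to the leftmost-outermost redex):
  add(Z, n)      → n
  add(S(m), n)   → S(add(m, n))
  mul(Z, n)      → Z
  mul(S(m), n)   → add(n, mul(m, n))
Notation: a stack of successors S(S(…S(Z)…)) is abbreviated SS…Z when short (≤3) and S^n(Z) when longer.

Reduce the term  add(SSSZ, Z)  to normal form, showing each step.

Answer: normal form = SSSZ  (in 4 steps)

Working:
  start: add(SSSZ, Z)
  →1  S(add(SSZ, Z))
  →2  S(S(add(SZ, Z)))
  →3  S(S(S(add(Z, Z))))
  →4  SSSZ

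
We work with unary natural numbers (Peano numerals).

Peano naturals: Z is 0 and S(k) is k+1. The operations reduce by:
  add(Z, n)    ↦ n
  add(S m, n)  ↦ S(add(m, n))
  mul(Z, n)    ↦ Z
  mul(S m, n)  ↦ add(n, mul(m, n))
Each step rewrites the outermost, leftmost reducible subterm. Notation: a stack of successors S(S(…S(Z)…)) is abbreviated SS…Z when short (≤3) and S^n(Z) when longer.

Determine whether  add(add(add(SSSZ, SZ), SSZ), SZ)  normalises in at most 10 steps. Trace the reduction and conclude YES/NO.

Answer: NO — after 10 steps the term is S(S(S(add(add(SZ, SSZ), SZ)))), not yet normal

Reduction:
  start: add(add(add(SSSZ, SZ), SSZ), SZ)
  step 1: add(add(S(add(SSZ, SZ)), SSZ), SZ)
  step 2: add(S(add(add(SSZ, SZ), SSZ)), SZ)
  step 3: S(add(add(add(SSZ, SZ), SSZ), SZ))
  step 4: S(add(add(S(add(SZ, SZ)), SSZ), SZ))
  step 5: S(add(S(add(add(SZ, SZ), SSZ)), SZ))
  step 6: S(S(add(add(add(SZ, SZ), SSZ), SZ)))
  step 7: S(S(add(add(S(add(Z, SZ)), SSZ), SZ)))
  step 8: S(S(add(S(add(add(Z, SZ), SSZ)), SZ)))
  step 9: S(S(S(add(add(add(Z, SZ), SSZ), SZ))))
  step 10: S(S(S(add(add(SZ, SSZ), SZ))))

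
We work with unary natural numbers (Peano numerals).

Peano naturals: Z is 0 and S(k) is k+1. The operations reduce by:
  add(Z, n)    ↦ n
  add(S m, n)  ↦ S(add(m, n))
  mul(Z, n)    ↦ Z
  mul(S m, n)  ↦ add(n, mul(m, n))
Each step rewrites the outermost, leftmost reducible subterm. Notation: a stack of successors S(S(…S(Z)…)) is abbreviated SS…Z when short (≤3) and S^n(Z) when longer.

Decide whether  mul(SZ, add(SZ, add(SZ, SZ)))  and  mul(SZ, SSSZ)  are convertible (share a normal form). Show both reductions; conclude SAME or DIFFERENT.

Answer: SAME — A ⇓ SSSZ, B ⇓ SSSZ

Working:
Term A:
  start: mul(SZ, add(SZ, add(SZ, SZ)))
  →1  add(add(SZ, add(SZ, SZ)), mul(Z, add(SZ, add(SZ, SZ))))
  →2  add(S(add(Z, add(SZ, SZ))), mul(Z, add(SZ, add(SZ, SZ))))
  →3  S(add(add(Z, add(SZ, SZ)), mul(Z, add(SZ, add(SZ, SZ)))))
  →4  S(add(add(SZ, SZ), mul(Z, add(SZ, add(SZ, SZ)))))
  →5  S(add(S(add(Z, SZ)), mul(Z, add(SZ, add(SZ, SZ)))))
  →6  S(S(add(add(Z, SZ), mul(Z, add(SZ, add(SZ, SZ))))))
  →7  S(S(add(SZ, mul(Z, add(SZ, add(SZ, SZ))))))
  →8  S(S(S(add(Z, mul(Z, add(SZ, add(SZ, SZ)))))))
  →9  S(S(S(mul(Z, add(SZ, add(SZ, SZ))))))
  →10  SSSZ

Term B:
  start: mul(SZ, SSSZ)
  →1  add(SSSZ, mul(Z, SSSZ))
  →2  S(add(SSZ, mul(Z, SSSZ)))
  →3  S(S(add(SZ, mul(Z, SSSZ))))
  →4  S(S(S(add(Z, mul(Z, SSSZ)))))
  →5  S(S(S(mul(Z, SSSZ))))
  →6  SSSZ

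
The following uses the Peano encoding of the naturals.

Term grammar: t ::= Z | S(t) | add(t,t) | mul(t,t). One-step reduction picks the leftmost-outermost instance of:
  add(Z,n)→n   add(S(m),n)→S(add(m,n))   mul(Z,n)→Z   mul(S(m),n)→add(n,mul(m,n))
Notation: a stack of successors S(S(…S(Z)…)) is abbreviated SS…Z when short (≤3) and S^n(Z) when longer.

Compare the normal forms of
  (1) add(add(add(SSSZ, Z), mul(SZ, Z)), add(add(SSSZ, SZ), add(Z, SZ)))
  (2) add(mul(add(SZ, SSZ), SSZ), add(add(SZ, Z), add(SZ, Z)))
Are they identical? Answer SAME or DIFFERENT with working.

Answer: SAME — A ⇓ S^8(Z), B ⇓ S^8(Z)

Reduction:
Term A:
  start: add(add(add(SSSZ, Z), mul(SZ, Z)), add(add(SSSZ, SZ), add(Z, SZ)))
  [1] add(add(S(add(SSZ, Z)), mul(SZ, Z)), add(add(SSSZ, SZ), add(Z, SZ)))
  [2] add(S(add(add(SSZ, Z), mul(SZ, Z))), add(add(SSSZ, SZ), add(Z, SZ)))
  [3] S(add(add(add(SSZ, Z), mul(SZ, Z)), add(add(SSSZ, SZ), add(Z, SZ))))
  [4] S(add(add(S(add(SZ, Z)), mul(SZ, Z)), add(add(SSSZ, SZ), add(Z, SZ))))
  [5] S(add(S(add(add(SZ, Z), mul(SZ, Z))), add(add(SSSZ, SZ), add(Z, SZ))))
  [6] S(S(add(add(add(SZ, Z), mul(SZ, Z)), add(add(SSSZ, SZ), add(Z, SZ)))))
  [7] S(S(add(add(S(add(Z, Z)), mul(SZ, Z)), add(add(SSSZ, SZ), add(Z, SZ)))))
  [8] S(S(add(S(add(add(Z, Z), mul(SZ, Z))), add(add(SSSZ, SZ), add(Z, SZ)))))
  [9] S(S(S(add(add(add(Z, Z), mul(SZ, Z)), add(add(SSSZ, SZ), add(Z, SZ))))))
  [10] S(S(S(add(add(Z, mul(SZ, Z)), add(add(SSSZ, SZ), add(Z, SZ))))))
  [11] S(S(S(add(mul(SZ, Z), add(add(SSSZ, SZ), add(Z, SZ))))))
  [12] S(S(S(add(add(Z, mul(Z, Z)), add(add(SSSZ, SZ), add(Z, SZ))))))
  [13] S(S(S(add(mul(Z, Z), add(add(SSSZ, SZ), add(Z, SZ))))))
  [14] S(S(S(add(Z, add(add(SSSZ, SZ), add(Z, SZ))))))
  [15] S(S(S(add(add(SSSZ, SZ), add(Z, SZ)))))
  [16] S(S(S(add(S(add(SSZ, SZ)), add(Z, SZ)))))
  [17] S(S(S(S(add(add(SSZ, SZ), add(Z, SZ))))))
  [18] S(S(S(S(add(S(add(SZ, SZ)), add(Z, SZ))))))
  [19] S(S(S(S(S(add(add(SZ, SZ), add(Z, SZ)))))))
  [20] S(S(S(S(S(add(S(add(Z, SZ)), add(Z, SZ)))))))
  [21] S(S(S(S(S(S(add(add(Z, SZ), add(Z, SZ))))))))
  [22] S(S(S(S(S(S(add(SZ, add(Z, SZ))))))))
  [23] S(S(S(S(S(S(S(add(Z, add(Z, SZ)))))))))
  [24] S(S(S(S(S(S(S(add(Z, SZ))))))))
  [25] S^8(Z)

Term B:
  start: add(mul(add(SZ, SSZ), SSZ), add(add(SZ, Z), add(SZ, Z)))
  [1] add(mul(S(add(Z, SSZ)), SSZ), add(add(SZ, Z), add(SZ, Z)))
  [2] add(add(SSZ, mul(add(Z, SSZ), SSZ)), add(add(SZ, Z), add(SZ, Z)))
  [3] add(S(add(SZ, mul(add(Z, SSZ), SSZ))), add(add(SZ, Z), add(SZ, Z)))
  [4] S(add(add(SZ, mul(add(Z, SSZ), SSZ)), add(add(SZ, Z), add(SZ, Z))))
  [5] S(add(S(add(Z, mul(add(Z, SSZ), SSZ))), add(add(SZ, Z), add(SZ, Z))))
  [6] S(S(add(add(Z, mul(add(Z, SSZ), SSZ)), add(add(SZ, Z), add(SZ, Z)))))
  [7] S(S(add(mul(add(Z, SSZ), SSZ), add(add(SZ, Z), add(SZ, Z)))))
  [8] S(S(add(mul(SSZ, SSZ), add(add(SZ, Z), add(SZ, Z)))))
  [9] S(S(add(add(SSZ, mul(SZ, SSZ)), add(add(SZ, Z), add(SZ, Z)))))
  [10] S(S(add(S(add(SZ, mul(SZ, SSZ))), add(add(SZ, Z), add(SZ, Z)))))
  [11] S(S(S(add(add(SZ, mul(SZ, SSZ)), add(add(SZ, Z), add(SZ, Z))))))
  [12] S(S(S(add(S(add(Z, mul(SZ, SSZ))), add(add(SZ, Z), add(SZ, Z))))))
  [13] S(S(S(S(add(add(Z, mul(SZ, SSZ)), add(add(SZ, Z), add(SZ, Z)))))))
  [14] S(S(S(S(add(mul(SZ, SSZ), add(add(SZ, Z), add(SZ, Z)))))))
  [15] S(S(S(S(add(add(SSZ, mul(Z, SSZ)), add(add(SZ, Z), add(SZ, Z)))))))
  [16] S(S(S(S(add(S(add(SZ, mul(Z, SSZ))), add(add(SZ, Z), add(SZ, Z)))))))
  [17] S(S(S(S(S(add(add(SZ, mul(Z, SSZ)), add(add(SZ, Z), add(SZ, Z))))))))
  [18] S(S(S(S(S(add(S(add(Z, mul(Z, SSZ))), add(add(SZ, Z), add(SZ, Z))))))))
  [19] S(S(S(S(S(S(add(add(Z, mul(Z, SSZ)), add(add(SZ, Z), add(SZ, Z)))))))))
  [20] S(S(S(S(S(S(add(mul(Z, SSZ), add(add(SZ, Z), add(SZ, Z)))))))))
  [21] S(S(S(S(S(S(add(Z, add(add(SZ, Z), add(SZ, Z)))))))))
  [22] S(S(S(S(S(S(add(add(SZ, Z), add(SZ, Z))))))))
  [23] S(S(S(S(S(S(add(S(add(Z, Z)), add(SZ, Z))))))))
  [24] S(S(S(S(S(S(S(add(add(Z, Z), add(SZ, Z)))))))))
  [25] S(S(S(S(S(S(S(add(Z, add(SZ, Z)))))))))
  [26] S(S(S(S(S(S(S(add(SZ, Z))))))))
  [27] S(S(S(S(S(S(S(S(add(Z, Z)))))))))
  [28] S^8(Z)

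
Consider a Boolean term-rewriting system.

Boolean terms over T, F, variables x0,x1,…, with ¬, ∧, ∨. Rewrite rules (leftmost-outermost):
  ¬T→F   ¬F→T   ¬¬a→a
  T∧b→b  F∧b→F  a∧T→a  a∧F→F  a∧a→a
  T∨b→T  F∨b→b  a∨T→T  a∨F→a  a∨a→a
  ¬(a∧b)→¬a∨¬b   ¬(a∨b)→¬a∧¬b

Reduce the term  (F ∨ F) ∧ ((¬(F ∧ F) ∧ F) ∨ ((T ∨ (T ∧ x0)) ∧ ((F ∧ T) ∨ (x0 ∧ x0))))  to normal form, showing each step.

  start: (F ∨ F) ∧ ((¬(F ∧ F) ∧ F) ∨ ((T ∨ (T ∧ x0)) ∧ ((F ∧ T) ∨ (x0 ∧ x0))))
  step 1: F ∧ ((¬(F ∧ F) ∧ F) ∨ ((T ∨ (T ∧ x0)) ∧ ((F ∧ T) ∨ (x0 ∧ x0))))
  step 2: F

Answer: normal form = F  (in 2 steps)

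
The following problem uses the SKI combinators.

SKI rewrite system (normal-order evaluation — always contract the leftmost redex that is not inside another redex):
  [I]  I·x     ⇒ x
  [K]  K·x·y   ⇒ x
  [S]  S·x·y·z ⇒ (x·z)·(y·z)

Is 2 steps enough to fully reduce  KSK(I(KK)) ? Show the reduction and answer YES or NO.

  start: KSK(I(KK))
  step 1: S(I(KK))
  step 2: S(KK)

Answer: YES — reaches normal form S(KK) in 2 ≤ 2 steps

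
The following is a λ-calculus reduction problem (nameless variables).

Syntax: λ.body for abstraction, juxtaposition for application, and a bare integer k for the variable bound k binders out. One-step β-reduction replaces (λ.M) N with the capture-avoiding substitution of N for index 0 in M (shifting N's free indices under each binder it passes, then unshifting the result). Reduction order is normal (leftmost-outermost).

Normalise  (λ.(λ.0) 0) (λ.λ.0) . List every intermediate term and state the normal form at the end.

Answer: normal form = λ.λ.0  (in 2 steps)

Derivation:
  start: (λ.(λ.0) 0) (λ.λ.0)
  [1] (λ.0) (λ.λ.0)
  [2] λ.λ.0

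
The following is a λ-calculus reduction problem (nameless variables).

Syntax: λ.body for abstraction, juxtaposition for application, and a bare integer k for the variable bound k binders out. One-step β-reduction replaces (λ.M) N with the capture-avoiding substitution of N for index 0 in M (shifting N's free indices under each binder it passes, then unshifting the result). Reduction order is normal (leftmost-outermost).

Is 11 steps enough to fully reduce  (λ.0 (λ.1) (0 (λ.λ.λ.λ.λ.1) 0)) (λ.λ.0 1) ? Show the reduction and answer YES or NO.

  start: (λ.0 (λ.1) (0 (λ.λ.λ.λ.λ.1) 0)) (λ.λ.0 1)
  →1  (λ.λ.0 1) (λ.λ.λ.0 1) ((λ.λ.0 1) (λ.λ.λ.λ.λ.1) (λ.λ.0 1))
  →2  (λ.0 (λ.λ.λ.0 1)) ((λ.λ.0 1) (λ.λ.λ.λ.λ.1) (λ.λ.0 1))
  →3  (λ.λ.0 1) (λ.λ.λ.λ.λ.1) (λ.λ.0 1) (λ.λ.λ.0 1)
  →4  (λ.0 (λ.λ.λ.λ.λ.1)) (λ.λ.0 1) (λ.λ.λ.0 1)
  →5  (λ.λ.0 1) (λ.λ.λ.λ.λ.1) (λ.λ.λ.0 1)
  →6  (λ.0 (λ.λ.λ.λ.λ.1)) (λ.λ.λ.0 1)
  →7  (λ.λ.λ.0 1) (λ.λ.λ.λ.λ.1)
  →8  λ.λ.0 1

Answer: YES — reaches normal form λ.λ.0 1 in 8 ≤ 11 steps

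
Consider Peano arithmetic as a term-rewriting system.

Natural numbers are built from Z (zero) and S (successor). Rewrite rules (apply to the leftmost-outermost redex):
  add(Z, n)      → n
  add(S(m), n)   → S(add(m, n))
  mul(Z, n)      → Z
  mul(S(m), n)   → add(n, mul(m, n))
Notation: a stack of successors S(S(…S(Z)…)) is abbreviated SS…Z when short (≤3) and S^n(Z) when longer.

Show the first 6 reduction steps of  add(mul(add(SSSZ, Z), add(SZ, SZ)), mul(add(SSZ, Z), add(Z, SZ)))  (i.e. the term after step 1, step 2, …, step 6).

Answer: after 6 steps: S(add(add(SZ, mul(add(SSZ, Z), add(SZ, SZ))), mul(add(SSZ, Z), add(Z, SZ))))

Working:
  start: add(mul(add(SSSZ, Z), add(SZ, SZ)), mul(add(SSZ, Z), add(Z, SZ)))
  →1  add(mul(S(add(SSZ, Z)), add(SZ, SZ)), mul(add(SSZ, Z), add(Z, SZ)))
  →2  add(add(add(SZ, SZ), mul(add(SSZ, Z), add(SZ, SZ))), mul(add(SSZ, Z), add(Z, SZ)))
  →3  add(add(S(add(Z, SZ)), mul(add(SSZ, Z), add(SZ, SZ))), mul(add(SSZ, Z), add(Z, SZ)))
  →4  add(S(add(add(Z, SZ), mul(add(SSZ, Z), add(SZ, SZ)))), mul(add(SSZ, Z), add(Z, SZ)))
  →5  S(add(add(add(Z, SZ), mul(add(SSZ, Z), add(SZ, SZ))), mul(add(SSZ, Z), add(Z, SZ))))
  →6  S(add(add(SZ, mul(add(SSZ, Z), add(SZ, SZ))), mul(add(SSZ, Z), add(Z, SZ))))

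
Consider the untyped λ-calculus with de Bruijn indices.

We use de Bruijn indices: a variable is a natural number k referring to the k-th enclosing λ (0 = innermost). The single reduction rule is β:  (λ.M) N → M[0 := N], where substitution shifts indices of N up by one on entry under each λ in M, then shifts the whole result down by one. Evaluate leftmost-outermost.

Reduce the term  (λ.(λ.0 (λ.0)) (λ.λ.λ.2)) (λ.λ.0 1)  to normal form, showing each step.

Answer: normal form = λ.λ.λ.0  (in 3 steps)

Reduction:
  start: (λ.(λ.0 (λ.0)) (λ.λ.λ.2)) (λ.λ.0 1)
  [1] (λ.0 (λ.0)) (λ.λ.λ.2)
  [2] (λ.λ.λ.2) (λ.0)
  [3] λ.λ.λ.0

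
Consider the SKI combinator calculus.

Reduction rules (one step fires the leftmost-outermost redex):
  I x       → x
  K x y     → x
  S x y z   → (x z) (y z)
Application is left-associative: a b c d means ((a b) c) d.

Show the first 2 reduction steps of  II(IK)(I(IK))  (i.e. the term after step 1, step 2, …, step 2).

  start: II(IK)(I(IK))
  [1] I(IK)(I(IK))
  [2] IK(I(IK))

Answer: after 2 steps: IK(I(IK))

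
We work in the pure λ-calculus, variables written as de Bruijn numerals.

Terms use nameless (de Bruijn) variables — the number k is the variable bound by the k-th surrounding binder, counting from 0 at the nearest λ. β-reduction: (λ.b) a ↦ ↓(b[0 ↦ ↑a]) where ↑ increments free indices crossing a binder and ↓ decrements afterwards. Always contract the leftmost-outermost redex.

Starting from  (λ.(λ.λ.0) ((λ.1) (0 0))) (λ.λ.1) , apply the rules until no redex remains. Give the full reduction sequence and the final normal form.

  start: (λ.(λ.λ.0) ((λ.1) (0 0))) (λ.λ.1)
  step 1: (λ.λ.0) ((λ.λ.λ.1) ((λ.λ.1) (λ.λ.1)))
  step 2: λ.0

Answer: normal form = λ.0  (in 2 steps)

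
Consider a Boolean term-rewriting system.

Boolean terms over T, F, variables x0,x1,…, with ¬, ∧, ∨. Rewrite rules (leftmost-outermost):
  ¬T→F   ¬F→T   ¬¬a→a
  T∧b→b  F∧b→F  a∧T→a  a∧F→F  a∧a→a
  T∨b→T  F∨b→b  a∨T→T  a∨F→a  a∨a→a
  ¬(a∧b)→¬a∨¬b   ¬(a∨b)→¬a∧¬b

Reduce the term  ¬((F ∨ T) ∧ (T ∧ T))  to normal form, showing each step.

Answer: normal form = F  (in 9 steps)

Derivation:
  start: ¬((F ∨ T) ∧ (T ∧ T))
  [1] ¬(F ∨ T) ∨ ¬(T ∧ T)
  [2] (¬F ∧ ¬T) ∨ ¬(T ∧ T)
  [3] (T ∧ ¬T) ∨ ¬(T ∧ T)
  [4] ¬T ∨ ¬(T ∧ T)
  [5] F ∨ ¬(T ∧ T)
  [6] ¬(T ∧ T)
  [7] ¬T ∨ ¬T
  [8] ¬T
  [9] F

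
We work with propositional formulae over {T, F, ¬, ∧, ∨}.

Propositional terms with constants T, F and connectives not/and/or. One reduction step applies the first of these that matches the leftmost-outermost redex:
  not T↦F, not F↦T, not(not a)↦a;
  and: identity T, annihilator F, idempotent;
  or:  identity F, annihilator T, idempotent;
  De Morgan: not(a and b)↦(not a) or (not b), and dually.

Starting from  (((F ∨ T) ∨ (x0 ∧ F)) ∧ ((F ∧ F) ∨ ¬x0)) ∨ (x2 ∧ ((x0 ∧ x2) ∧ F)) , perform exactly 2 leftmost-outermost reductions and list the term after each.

Answer: after 2 steps: (T ∧ ((F ∧ F) ∨ ¬x0)) ∨ (x2 ∧ ((x0 ∧ x2) ∧ F))

Reduction:
  start: (((F ∨ T) ∨ (x0 ∧ F)) ∧ ((F ∧ F) ∨ ¬x0)) ∨ (x2 ∧ ((x0 ∧ x2) ∧ F))
  step 1: ((T ∨ (x0 ∧ F)) ∧ ((F ∧ F) ∨ ¬x0)) ∨ (x2 ∧ ((x0 ∧ x2) ∧ F))
  step 2: (T ∧ ((F ∧ F) ∨ ¬x0)) ∨ (x2 ∧ ((x0 ∧ x2) ∧ F))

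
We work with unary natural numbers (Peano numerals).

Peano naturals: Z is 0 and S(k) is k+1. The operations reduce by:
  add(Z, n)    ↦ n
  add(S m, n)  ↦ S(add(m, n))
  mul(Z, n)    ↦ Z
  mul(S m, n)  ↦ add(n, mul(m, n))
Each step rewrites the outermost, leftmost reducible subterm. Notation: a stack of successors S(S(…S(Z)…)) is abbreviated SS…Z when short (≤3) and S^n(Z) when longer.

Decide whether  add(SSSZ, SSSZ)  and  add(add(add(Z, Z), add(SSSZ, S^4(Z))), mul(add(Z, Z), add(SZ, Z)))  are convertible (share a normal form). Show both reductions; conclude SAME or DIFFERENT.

Term A:
  start: add(SSSZ, SSSZ)
  →1  S(add(SSZ, SSSZ))
  →2  S(S(add(SZ, SSSZ)))
  →3  S(S(S(add(Z, SSSZ))))
  →4  S^6(Z)

Term B:
  start: add(add(add(Z, Z), add(SSSZ, S^4(Z))), mul(add(Z, Z), add(SZ, Z)))
  →1  add(add(Z, add(SSSZ, S^4(Z))), mul(add(Z, Z), add(SZ, Z)))
  →2  add(add(SSSZ, S^4(Z)), mul(add(Z, Z), add(SZ, Z)))
  →3  add(S(add(SSZ, S^4(Z))), mul(add(Z, Z), add(SZ, Z)))
  →4  S(add(add(SSZ, S^4(Z)), mul(add(Z, Z), add(SZ, Z))))
  →5  S(add(S(add(SZ, S^4(Z))), mul(add(Z, Z), add(SZ, Z))))
  →6  S(S(add(add(SZ, S^4(Z)), mul(add(Z, Z), add(SZ, Z)))))
  →7  S(S(add(S(add(Z, S^4(Z))), mul(add(Z, Z), add(SZ, Z)))))
  →8  S(S(S(add(add(Z, S^4(Z)), mul(add(Z, Z), add(SZ, Z))))))
  →9  S(S(S(add(S^4(Z), mul(add(Z, Z), add(SZ, Z))))))
  →10  S(S(S(S(add(SSSZ, mul(add(Z, Z), add(SZ, Z)))))))
  →11  S(S(S(S(S(add(SSZ, mul(add(Z, Z), add(SZ, Z))))))))
  →12  S(S(S(S(S(S(add(SZ, mul(add(Z, Z), add(SZ, Z)))))))))
  →13  S(S(S(S(S(S(S(add(Z, mul(add(Z, Z), add(SZ, Z))))))))))
  →14  S(S(S(S(S(S(S(mul(add(Z, Z), add(SZ, Z)))))))))
  →15  S(S(S(S(S(S(S(mul(Z, add(SZ, Z)))))))))
  →16  S^7(Z)

Answer: DIFFERENT — A ⇓ S^6(Z), B ⇓ S^7(Z)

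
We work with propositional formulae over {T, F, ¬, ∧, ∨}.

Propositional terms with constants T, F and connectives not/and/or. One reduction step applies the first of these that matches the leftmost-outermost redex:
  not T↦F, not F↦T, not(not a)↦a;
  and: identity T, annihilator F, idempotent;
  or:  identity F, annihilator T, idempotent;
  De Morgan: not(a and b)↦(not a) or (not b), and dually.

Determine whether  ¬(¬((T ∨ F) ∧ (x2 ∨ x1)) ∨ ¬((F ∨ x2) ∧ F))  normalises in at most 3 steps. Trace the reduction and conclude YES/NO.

Answer: NO — after 3 steps the term is (T ∧ (x2 ∨ x1)) ∧ ¬¬((F ∨ x2) ∧ F), not yet normal

Reduction:
  start: ¬(¬((T ∨ F) ∧ (x2 ∨ x1)) ∨ ¬((F ∨ x2) ∧ F))
  →1  ¬¬((T ∨ F) ∧ (x2 ∨ x1)) ∧ ¬¬((F ∨ x2) ∧ F)
  →2  ((T ∨ F) ∧ (x2 ∨ x1)) ∧ ¬¬((F ∨ x2) ∧ F)
  →3  (T ∧ (x2 ∨ x1)) ∧ ¬¬((F ∨ x2) ∧ F)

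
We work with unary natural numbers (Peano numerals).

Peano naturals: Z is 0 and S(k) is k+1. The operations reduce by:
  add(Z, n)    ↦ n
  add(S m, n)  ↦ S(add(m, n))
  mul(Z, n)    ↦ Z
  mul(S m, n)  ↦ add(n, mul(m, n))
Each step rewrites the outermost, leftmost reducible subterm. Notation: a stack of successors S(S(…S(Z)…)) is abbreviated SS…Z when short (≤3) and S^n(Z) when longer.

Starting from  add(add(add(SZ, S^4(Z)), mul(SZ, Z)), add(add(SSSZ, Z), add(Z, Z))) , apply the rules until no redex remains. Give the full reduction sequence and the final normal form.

Answer: normal form = S^8(Z)  (in 26 steps)

Working:
  start: add(add(add(SZ, S^4(Z)), mul(SZ, Z)), add(add(SSSZ, Z), add(Z, Z)))
  [1] add(add(S(add(Z, S^4(Z))), mul(SZ, Z)), add(add(SSSZ, Z), add(Z, Z)))
  [2] add(S(add(add(Z, S^4(Z)), mul(SZ, Z))), add(add(SSSZ, Z), add(Z, Z)))
  [3] S(add(add(add(Z, S^4(Z)), mul(SZ, Z)), add(add(SSSZ, Z), add(Z, Z))))
  [4] S(add(add(S^4(Z), mul(SZ, Z)), add(add(SSSZ, Z), add(Z, Z))))
  [5] S(add(S(add(SSSZ, mul(SZ, Z))), add(add(SSSZ, Z), add(Z, Z))))
  [6] S(S(add(add(SSSZ, mul(SZ, Z)), add(add(SSSZ, Z), add(Z, Z)))))
  [7] S(S(add(S(add(SSZ, mul(SZ, Z))), add(add(SSSZ, Z), add(Z, Z)))))
  [8] S(S(S(add(add(SSZ, mul(SZ, Z)), add(add(SSSZ, Z), add(Z, Z))))))
  [9] S(S(S(add(S(add(SZ, mul(SZ, Z))), add(add(SSSZ, Z), add(Z, Z))))))
  [10] S(S(S(S(add(add(SZ, mul(SZ, Z)), add(add(SSSZ, Z), add(Z, Z)))))))
  [11] S(S(S(S(add(S(add(Z, mul(SZ, Z))), add(add(SSSZ, Z), add(Z, Z)))))))
  [12] S(S(S(S(S(add(add(Z, mul(SZ, Z)), add(add(SSSZ, Z), add(Z, Z))))))))
  [13] S(S(S(S(S(add(mul(SZ, Z), add(add(SSSZ, Z), add(Z, Z))))))))
  [14] S(S(S(S(S(add(add(Z, mul(Z, Z)), add(add(SSSZ, Z), add(Z, Z))))))))
  [15] S(S(S(S(S(add(mul(Z, Z), add(add(SSSZ, Z), add(Z, Z))))))))
  [16] S(S(S(S(S(add(Z, add(add(SSSZ, Z), add(Z, Z))))))))
  [17] S(S(S(S(S(add(add(SSSZ, Z), add(Z, Z)))))))
  [18] S(S(S(S(S(add(S(add(SSZ, Z)), add(Z, Z)))))))
  [19] S(S(S(S(S(S(add(add(SSZ, Z), add(Z, Z))))))))
  [20] S(S(S(S(S(S(add(S(add(SZ, Z)), add(Z, Z))))))))
  [21] S(S(S(S(S(S(S(add(add(SZ, Z), add(Z, Z)))))))))
  [22] S(S(S(S(S(S(S(add(S(add(Z, Z)), add(Z, Z)))))))))
  [23] S(S(S(S(S(S(S(S(add(add(Z, Z), add(Z, Z))))))))))
  [24] S(S(S(S(S(S(S(S(add(Z, add(Z, Z))))))))))
  [25] S(S(S(S(S(S(S(S(add(Z, Z)))))))))
  [26] S^8(Z)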